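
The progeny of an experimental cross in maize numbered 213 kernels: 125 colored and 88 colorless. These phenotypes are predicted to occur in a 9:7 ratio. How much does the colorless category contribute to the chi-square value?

0.289

Under the 9:7 hypothesis (Σ ratio = 16, N = 213):
  colored: 213 × 9/16 = 119.8125
  colorless: 213 × 7/16 = 93.1875
Contribution of colorless: (88 − 93.1875)² / 93.1875 = 0.2888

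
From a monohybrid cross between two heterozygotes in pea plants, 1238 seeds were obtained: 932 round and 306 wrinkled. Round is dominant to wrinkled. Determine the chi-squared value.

0.053

For a monohybrid cross between heterozygotes with complete dominance, the expected phenotypic ratio is 3:1.
Total ratio parts = 4. Expected numbers out of 1238:
  round: 1238 × 3/4 = 928.5
  wrinkled: 1238 × 1/4 = 309.5
χ² = Σ (O − E)² / E
  round: (932 − 928.5)² / 928.5 = 0.0132
  wrinkled: (306 − 309.5)² / 309.5 = 0.0396
χ² = 0.0132 + 0.0396 = 0.0528 ≈ 0.053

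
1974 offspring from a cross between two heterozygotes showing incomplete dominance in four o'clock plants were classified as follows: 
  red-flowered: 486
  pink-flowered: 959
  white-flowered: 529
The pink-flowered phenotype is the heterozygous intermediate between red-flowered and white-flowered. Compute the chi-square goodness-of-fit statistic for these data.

3.462

With incomplete dominance, a heterozygote × heterozygote cross gives a 1:2:1 phenotypic ratio.
Total ratio parts = 4. Expected numbers out of 1974:
  red-flowered: 1974 × 1/4 = 493.5
  pink-flowered: 1974 × 2/4 = 987
  white-flowered: 1974 × 1/4 = 493.5
χ² = Σ (O − E)² / E
  red-flowered: (486 − 493.5)² / 493.5 = 0.1140
  pink-flowered: (959 − 987)² / 987 = 0.7943
  white-flowered: (529 − 493.5)² / 493.5 = 2.5537
χ² = 0.1140 + 0.7943 + 2.5537 = 3.462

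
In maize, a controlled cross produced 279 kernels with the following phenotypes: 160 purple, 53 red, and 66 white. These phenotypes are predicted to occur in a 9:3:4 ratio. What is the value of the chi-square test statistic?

0.270

Total ratio parts = 16. Expected numbers out of 279:
  purple: 279 × 9/16 = 156.9375
  red: 279 × 3/16 = 52.3125
  white: 279 × 4/16 = 69.75
χ² = Σ (O − E)² / E
  purple: (160 − 156.9375)² / 156.9375 = 0.0598
  red: (53 − 52.3125)² / 52.3125 = 0.0090
  white: (66 − 69.75)² / 69.75 = 0.2016
χ² = 0.0598 + 0.0090 + 0.2016 = 0.2704 ≈ 0.270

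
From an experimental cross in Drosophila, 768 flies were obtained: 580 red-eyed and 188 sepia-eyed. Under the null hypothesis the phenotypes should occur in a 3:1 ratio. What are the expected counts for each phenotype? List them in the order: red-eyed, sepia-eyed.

Total ratio parts = 4. Expected numbers out of 768:
  red-eyed: 768 × 3/4 = 576
  sepia-eyed: 768 × 1/4 = 192

576, 192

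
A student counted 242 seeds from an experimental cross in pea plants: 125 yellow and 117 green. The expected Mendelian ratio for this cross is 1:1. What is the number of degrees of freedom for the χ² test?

1

A goodness-of-fit test with 2 phenotype classes has df = 2 − 1 = 1.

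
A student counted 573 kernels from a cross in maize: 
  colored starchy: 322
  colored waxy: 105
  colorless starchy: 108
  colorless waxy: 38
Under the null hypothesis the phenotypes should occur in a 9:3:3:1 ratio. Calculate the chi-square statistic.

Expected counts for N = 573 under a 9:3:3:1 ratio (total parts = 16):
  colored starchy: 573 × 9/16 = 322.3125
  colored waxy: 573 × 3/16 = 107.4375
  colorless starchy: 573 × 3/16 = 107.4375
  colorless waxy: 573 × 1/16 = 35.8125
χ² = Σ (O − E)² / E
  colored starchy: (322 − 322.3125)² / 322.3125 = 0.0003
  colored waxy: (105 − 107.4375)² / 107.4375 = 0.0553
  colorless starchy: (108 − 107.4375)² / 107.4375 = 0.0029
  colorless waxy: (38 − 35.8125)² / 35.8125 = 0.1336
χ² = 0.0003 + 0.0553 + 0.0029 + 0.1336 = 0.1921 ≈ 0.192

0.192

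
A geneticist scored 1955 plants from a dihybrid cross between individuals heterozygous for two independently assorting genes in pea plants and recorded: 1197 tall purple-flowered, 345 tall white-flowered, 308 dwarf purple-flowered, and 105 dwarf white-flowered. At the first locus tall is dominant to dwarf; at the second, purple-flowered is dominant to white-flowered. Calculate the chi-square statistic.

21.653

A dihybrid F₂ with independent assortment and complete dominance at both loci gives a 9:3:3:1 phenotypic ratio.
The 9:3:3:1 ratio has 16 parts, so with N = 1955 the expected counts are:
  tall purple-flowered: 1955 × 9/16 = 1099.6875
  tall white-flowered: 1955 × 3/16 = 366.5625
  dwarf purple-flowered: 1955 × 3/16 = 366.5625
  dwarf white-flowered: 1955 × 1/16 = 122.1875
χ² = Σ (O − E)² / E
  tall purple-flowered: (1197 − 1099.6875)² / 1099.6875 = 8.6113
  tall white-flowered: (345 − 366.5625)² / 366.5625 = 1.2684
  dwarf purple-flowered: (308 − 366.5625)² / 366.5625 = 9.3560
  dwarf white-flowered: (105 − 122.1875)² / 122.1875 = 2.4177
χ² = 8.6113 + 1.2684 + 9.3560 + 2.4177 = 21.6534 ≈ 21.653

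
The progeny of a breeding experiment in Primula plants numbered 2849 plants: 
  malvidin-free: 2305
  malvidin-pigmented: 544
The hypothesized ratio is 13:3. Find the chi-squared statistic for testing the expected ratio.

0.222

Total ratio parts = 16. Expected numbers out of 2849:
  malvidin-free: 2849 × 13/16 = 2314.8125
  malvidin-pigmented: 2849 × 3/16 = 534.1875
χ² = Σ (O − E)² / E
  malvidin-free: (2305 − 2314.8125)² / 2314.8125 = 0.0416
  malvidin-pigmented: (544 − 534.1875)² / 534.1875 = 0.1802
χ² = 0.0416 + 0.1802 = 0.2218 ≈ 0.222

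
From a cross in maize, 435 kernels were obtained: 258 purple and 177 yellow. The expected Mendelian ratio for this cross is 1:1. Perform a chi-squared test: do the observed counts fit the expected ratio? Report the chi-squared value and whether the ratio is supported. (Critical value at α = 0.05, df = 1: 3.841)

15.083; not consistent

Expected counts for N = 435 under a 1:1 ratio (total parts = 2):
  purple: 435 × 1/2 = 217.5
  yellow: 435 × 1/2 = 217.5
χ² = Σ (O − E)² / E
  purple: (258 − 217.5)² / 217.5 = 7.5414
  yellow: (177 − 217.5)² / 217.5 = 7.5414
χ² = 7.5414 + 7.5414 = 15.0828 ≈ 15.083
Degrees of freedom = 2 − 1 = 1; critical value at α = 0.05 is 3.841.
Since 15.083 > 3.841, we reject the null hypothesis — the data do not fit the 1:1 ratio.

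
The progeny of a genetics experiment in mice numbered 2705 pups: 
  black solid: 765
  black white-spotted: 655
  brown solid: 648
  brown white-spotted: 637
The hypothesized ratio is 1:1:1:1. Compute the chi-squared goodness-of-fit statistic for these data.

Total ratio parts = 4. Expected numbers out of 2705:
  black solid: 2705 × 1/4 = 676.25
  black white-spotted: 2705 × 1/4 = 676.25
  brown solid: 2705 × 1/4 = 676.25
  brown white-spotted: 2705 × 1/4 = 676.25
χ² = Σ (O − E)² / E
  black solid: (765 − 676.25)² / 676.25 = 11.6474
  black white-spotted: (655 − 676.25)² / 676.25 = 0.6677
  brown solid: (648 − 676.25)² / 676.25 = 1.1801
  brown white-spotted: (637 − 676.25)² / 676.25 = 2.2781
χ² = 11.6474 + 0.6677 + 1.1801 + 2.2781 = 15.7733 ≈ 15.773

15.773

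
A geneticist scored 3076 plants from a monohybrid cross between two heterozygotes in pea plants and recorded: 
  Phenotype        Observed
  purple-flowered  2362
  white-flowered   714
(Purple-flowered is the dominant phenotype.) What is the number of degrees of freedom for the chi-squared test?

1

For a monohybrid cross between heterozygotes with complete dominance, the expected phenotypic ratio is 3:1.
A goodness-of-fit test with 2 phenotype classes has df = 2 − 1 = 1.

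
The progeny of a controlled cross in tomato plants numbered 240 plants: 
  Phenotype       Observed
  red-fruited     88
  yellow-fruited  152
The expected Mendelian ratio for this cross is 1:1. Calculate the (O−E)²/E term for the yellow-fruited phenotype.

Total ratio parts = 2. Expected numbers out of 240:
  red-fruited: 240 × 1/2 = 120
  yellow-fruited: 240 × 1/2 = 120
Contribution of yellow-fruited: (152 − 120)² / 120 = 8.5333

8.533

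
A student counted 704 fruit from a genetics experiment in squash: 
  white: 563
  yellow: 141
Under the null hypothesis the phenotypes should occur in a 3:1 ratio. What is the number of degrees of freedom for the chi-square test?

1

A goodness-of-fit test with 2 phenotype classes has df = 2 − 1 = 1.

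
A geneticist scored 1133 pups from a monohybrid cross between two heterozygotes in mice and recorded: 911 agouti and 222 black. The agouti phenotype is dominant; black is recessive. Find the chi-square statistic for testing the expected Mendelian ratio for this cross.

17.660

For a monohybrid cross between heterozygotes with complete dominance, the expected phenotypic ratio is 3:1.
The 3:1 ratio has 4 parts, so with N = 1133 the expected counts are:
  agouti: 1133 × 3/4 = 849.75
  black: 1133 × 1/4 = 283.25
χ² = Σ (O − E)² / E
  agouti: (911 − 849.75)² / 849.75 = 4.4149
  black: (222 − 283.25)² / 283.25 = 13.2447
χ² = 4.4149 + 13.2447 = 17.6596 ≈ 17.660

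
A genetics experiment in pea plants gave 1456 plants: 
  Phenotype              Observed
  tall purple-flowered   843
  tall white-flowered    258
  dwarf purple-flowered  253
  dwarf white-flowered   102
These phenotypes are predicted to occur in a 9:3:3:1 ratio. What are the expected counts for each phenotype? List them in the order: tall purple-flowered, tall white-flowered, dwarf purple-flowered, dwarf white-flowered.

Expected counts for N = 1456 under a 9:3:3:1 ratio (total parts = 16):
  tall purple-flowered: 1456 × 9/16 = 819
  tall white-flowered: 1456 × 3/16 = 273
  dwarf purple-flowered: 1456 × 3/16 = 273
  dwarf white-flowered: 1456 × 1/16 = 91

819, 273, 273, 91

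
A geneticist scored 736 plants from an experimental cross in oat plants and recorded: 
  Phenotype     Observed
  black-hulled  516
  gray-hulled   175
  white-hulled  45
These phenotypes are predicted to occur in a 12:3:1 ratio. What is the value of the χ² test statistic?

12.290

Expected counts for N = 736 under a 12:3:1 ratio (total parts = 16):
  black-hulled: 736 × 12/16 = 552
  gray-hulled: 736 × 3/16 = 138
  white-hulled: 736 × 1/16 = 46
χ² = Σ (O − E)² / E
  black-hulled: (516 − 552)² / 552 = 2.3478
  gray-hulled: (175 − 138)² / 138 = 9.9203
  white-hulled: (45 − 46)² / 46 = 0.0217
χ² = 2.3478 + 9.9203 + 0.0217 = 12.2898 ≈ 12.290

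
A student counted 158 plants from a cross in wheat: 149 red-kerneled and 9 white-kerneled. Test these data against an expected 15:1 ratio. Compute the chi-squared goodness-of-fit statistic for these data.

0.083

The 15:1 ratio has 16 parts, so with N = 158 the expected counts are:
  red-kerneled: 158 × 15/16 = 148.125
  white-kerneled: 158 × 1/16 = 9.875
χ² = Σ (O − E)² / E
  red-kerneled: (149 − 148.125)² / 148.125 = 0.0052
  white-kerneled: (9 − 9.875)² / 9.875 = 0.0775
χ² = 0.0052 + 0.0775 = 0.0827 ≈ 0.083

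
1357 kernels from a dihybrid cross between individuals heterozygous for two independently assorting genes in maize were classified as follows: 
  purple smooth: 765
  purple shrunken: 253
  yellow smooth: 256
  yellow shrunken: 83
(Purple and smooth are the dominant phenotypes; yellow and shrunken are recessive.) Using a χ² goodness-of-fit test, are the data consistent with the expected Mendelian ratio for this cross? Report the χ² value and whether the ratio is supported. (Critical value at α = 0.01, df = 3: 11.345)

0.060; consistent

A dihybrid F₂ with independent assortment and complete dominance at both loci gives a 9:3:3:1 phenotypic ratio.
Under the 9:3:3:1 hypothesis (Σ ratio = 16, N = 1357):
  purple smooth: 1357 × 9/16 = 763.3125
  purple shrunken: 1357 × 3/16 = 254.4375
  yellow smooth: 1357 × 3/16 = 254.4375
  yellow shrunken: 1357 × 1/16 = 84.8125
χ² = Σ (O − E)² / E
  purple smooth: (765 − 763.3125)² / 763.3125 = 0.0037
  purple shrunken: (253 − 254.4375)² / 254.4375 = 0.0081
  yellow smooth: (256 − 254.4375)² / 254.4375 = 0.0096
  yellow shrunken: (83 − 84.8125)² / 84.8125 = 0.0387
χ² = 0.0037 + 0.0081 + 0.0096 + 0.0387 = 0.0601 ≈ 0.060
Degrees of freedom = 4 − 1 = 3; critical value at α = 0.01 is 11.345.
Since 0.060 < 11.345, we fail to reject the null hypothesis — the data are consistent with the 9:3:3:1 ratio.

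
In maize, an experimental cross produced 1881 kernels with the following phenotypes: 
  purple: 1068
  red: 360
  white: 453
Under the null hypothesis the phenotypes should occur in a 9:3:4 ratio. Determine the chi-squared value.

0.878

Total ratio parts = 16. Expected numbers out of 1881:
  purple: 1881 × 9/16 = 1058.0625
  red: 1881 × 3/16 = 352.6875
  white: 1881 × 4/16 = 470.25
χ² = Σ (O − E)² / E
  purple: (1068 − 1058.0625)² / 1058.0625 = 0.0933
  red: (360 − 352.6875)² / 352.6875 = 0.1516
  white: (453 − 470.25)² / 470.25 = 0.6328
χ² = 0.0933 + 0.1516 + 0.6328 = 0.8777 ≈ 0.878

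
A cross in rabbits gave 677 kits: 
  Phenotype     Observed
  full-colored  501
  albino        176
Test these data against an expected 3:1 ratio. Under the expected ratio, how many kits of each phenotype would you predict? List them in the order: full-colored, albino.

507.75, 169.25

Expected counts for N = 677 under a 3:1 ratio (total parts = 4):
  full-colored: 677 × 3/4 = 507.75
  albino: 677 × 1/4 = 169.25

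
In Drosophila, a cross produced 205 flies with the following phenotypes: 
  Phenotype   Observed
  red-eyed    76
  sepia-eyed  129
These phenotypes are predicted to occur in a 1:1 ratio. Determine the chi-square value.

The 1:1 ratio has 2 parts, so with N = 205 the expected counts are:
  red-eyed: 205 × 1/2 = 102.5
  sepia-eyed: 205 × 1/2 = 102.5
χ² = Σ (O − E)² / E
  red-eyed: (76 − 102.5)² / 102.5 = 6.8512
  sepia-eyed: (129 − 102.5)² / 102.5 = 6.8512
χ² = 6.8512 + 6.8512 = 13.7024 ≈ 13.702

13.702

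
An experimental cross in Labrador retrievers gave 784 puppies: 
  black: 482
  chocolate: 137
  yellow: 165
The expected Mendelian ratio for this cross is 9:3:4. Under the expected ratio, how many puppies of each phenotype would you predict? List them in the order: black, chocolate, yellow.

Under the 9:3:4 hypothesis (Σ ratio = 16, N = 784):
  black: 784 × 9/16 = 441
  chocolate: 784 × 3/16 = 147
  yellow: 784 × 4/16 = 196

441, 147, 196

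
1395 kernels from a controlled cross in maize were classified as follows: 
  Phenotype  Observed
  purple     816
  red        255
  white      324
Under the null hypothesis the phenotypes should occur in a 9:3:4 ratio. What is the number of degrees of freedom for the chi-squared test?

2

A goodness-of-fit test with 3 phenotype classes has df = 3 − 1 = 2.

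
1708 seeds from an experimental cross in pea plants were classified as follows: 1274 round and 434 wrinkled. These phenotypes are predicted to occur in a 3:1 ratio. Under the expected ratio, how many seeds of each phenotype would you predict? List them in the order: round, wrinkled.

1281, 427

Expected counts for N = 1708 under a 3:1 ratio (total parts = 4):
  round: 1708 × 3/4 = 1281
  wrinkled: 1708 × 1/4 = 427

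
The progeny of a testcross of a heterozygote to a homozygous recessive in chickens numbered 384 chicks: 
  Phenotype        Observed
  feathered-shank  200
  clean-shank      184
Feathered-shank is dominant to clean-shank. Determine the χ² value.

0.667

A testcross of a heterozygote (Aa × aa) gives a 1:1 phenotypic ratio.
Expected counts for N = 384 under a 1:1 ratio (total parts = 2):
  feathered-shank: 384 × 1/2 = 192
  clean-shank: 384 × 1/2 = 192
χ² = Σ (O − E)² / E
  feathered-shank: (200 − 192)² / 192 = 0.3333
  clean-shank: (184 − 192)² / 192 = 0.3333
χ² = 0.3333 + 0.3333 = 0.6666 ≈ 0.667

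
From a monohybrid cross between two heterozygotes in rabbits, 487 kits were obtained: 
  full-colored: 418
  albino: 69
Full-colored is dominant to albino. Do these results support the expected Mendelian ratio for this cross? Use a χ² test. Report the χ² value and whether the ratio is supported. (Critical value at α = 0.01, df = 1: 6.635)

30.473; not consistent

For a monohybrid cross between heterozygotes with complete dominance, the expected phenotypic ratio is 3:1.
Under the 3:1 hypothesis (Σ ratio = 4, N = 487):
  full-colored: 487 × 3/4 = 365.25
  albino: 487 × 1/4 = 121.75
χ² = Σ (O − E)² / E
  full-colored: (418 − 365.25)² / 365.25 = 7.6182
  albino: (69 − 121.75)² / 121.75 = 22.8547
χ² = 7.6182 + 22.8547 = 30.4729 ≈ 30.473
Degrees of freedom = 2 − 1 = 1; critical value at α = 0.01 is 6.635.
Since 30.473 > 6.635, we reject the null hypothesis — the data do not fit the 3:1 ratio.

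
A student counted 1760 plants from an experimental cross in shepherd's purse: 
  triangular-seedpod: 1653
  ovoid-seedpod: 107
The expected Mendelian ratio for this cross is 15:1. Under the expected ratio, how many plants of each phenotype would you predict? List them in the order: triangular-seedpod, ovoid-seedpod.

Total ratio parts = 16. Expected numbers out of 1760:
  triangular-seedpod: 1760 × 15/16 = 1650
  ovoid-seedpod: 1760 × 1/16 = 110

1650, 110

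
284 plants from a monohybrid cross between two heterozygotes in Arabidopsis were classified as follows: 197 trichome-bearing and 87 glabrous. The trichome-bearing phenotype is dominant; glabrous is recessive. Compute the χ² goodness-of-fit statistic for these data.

For a monohybrid cross between heterozygotes with complete dominance, the expected phenotypic ratio is 3:1.
The 3:1 ratio has 4 parts, so with N = 284 the expected counts are:
  trichome-bearing: 284 × 3/4 = 213
  glabrous: 284 × 1/4 = 71
χ² = Σ (O − E)² / E
  trichome-bearing: (197 − 213)² / 213 = 1.2019
  glabrous: (87 − 71)² / 71 = 3.6056
χ² = 1.2019 + 3.6056 = 4.8075 ≈ 4.808

4.808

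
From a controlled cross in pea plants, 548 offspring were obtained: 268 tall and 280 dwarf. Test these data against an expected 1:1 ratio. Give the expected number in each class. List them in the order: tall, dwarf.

Under the 1:1 hypothesis (Σ ratio = 2, N = 548):
  tall: 548 × 1/2 = 274
  dwarf: 548 × 1/2 = 274

274, 274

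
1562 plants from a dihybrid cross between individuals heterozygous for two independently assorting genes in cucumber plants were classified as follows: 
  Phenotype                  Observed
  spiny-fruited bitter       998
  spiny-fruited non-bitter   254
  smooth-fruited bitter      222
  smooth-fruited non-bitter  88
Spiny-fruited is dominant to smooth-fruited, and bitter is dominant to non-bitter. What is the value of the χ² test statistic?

A dihybrid F₂ with independent assortment and complete dominance at both loci gives a 9:3:3:1 phenotypic ratio.
Expected counts for N = 1562 under a 9:3:3:1 ratio (total parts = 16):
  spiny-fruited bitter: 1562 × 9/16 = 878.625
  spiny-fruited non-bitter: 1562 × 3/16 = 292.875
  smooth-fruited bitter: 1562 × 3/16 = 292.875
  smooth-fruited non-bitter: 1562 × 1/16 = 97.625
χ² = Σ (O − E)² / E
  spiny-fruited bitter: (998 − 878.625)² / 878.625 = 16.2190
  spiny-fruited non-bitter: (254 − 292.875)² / 292.875 = 5.1601
  smooth-fruited bitter: (222 − 292.875)² / 292.875 = 17.1516
  smooth-fruited non-bitter: (88 − 97.625)² / 97.625 = 0.9489
χ² = 16.2190 + 5.1601 + 17.1516 + 0.9489 = 39.4796 ≈ 39.480

39.480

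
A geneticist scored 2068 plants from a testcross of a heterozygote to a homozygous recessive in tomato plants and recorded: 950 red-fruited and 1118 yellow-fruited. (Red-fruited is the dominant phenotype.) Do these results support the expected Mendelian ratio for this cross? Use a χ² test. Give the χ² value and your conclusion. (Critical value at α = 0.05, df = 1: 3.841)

13.648; not consistent

A testcross of a heterozygote (Aa × aa) gives a 1:1 phenotypic ratio.
The 1:1 ratio has 2 parts, so with N = 2068 the expected counts are:
  red-fruited: 2068 × 1/2 = 1034
  yellow-fruited: 2068 × 1/2 = 1034
χ² = Σ (O − E)² / E
  red-fruited: (950 − 1034)² / 1034 = 6.8240
  yellow-fruited: (1118 − 1034)² / 1034 = 6.8240
χ² = 6.8240 + 6.8240 = 13.648
Degrees of freedom = 2 − 1 = 1; critical value at α = 0.05 is 3.841.
Since 13.648 > 3.841, we reject the null hypothesis — the data do not fit the 1:1 ratio.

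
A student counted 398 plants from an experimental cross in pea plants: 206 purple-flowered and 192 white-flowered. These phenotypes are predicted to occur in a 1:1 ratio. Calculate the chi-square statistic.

The 1:1 ratio has 2 parts, so with N = 398 the expected counts are:
  purple-flowered: 398 × 1/2 = 199
  white-flowered: 398 × 1/2 = 199
χ² = Σ (O − E)² / E
  purple-flowered: (206 − 199)² / 199 = 0.2462
  white-flowered: (192 − 199)² / 199 = 0.2462
χ² = 0.2462 + 0.2462 = 0.4924 ≈ 0.492

0.492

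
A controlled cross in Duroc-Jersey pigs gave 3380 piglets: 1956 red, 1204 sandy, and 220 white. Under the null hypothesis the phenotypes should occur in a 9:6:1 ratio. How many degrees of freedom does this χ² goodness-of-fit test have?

2

A goodness-of-fit test with 3 phenotype classes has df = 3 − 1 = 2.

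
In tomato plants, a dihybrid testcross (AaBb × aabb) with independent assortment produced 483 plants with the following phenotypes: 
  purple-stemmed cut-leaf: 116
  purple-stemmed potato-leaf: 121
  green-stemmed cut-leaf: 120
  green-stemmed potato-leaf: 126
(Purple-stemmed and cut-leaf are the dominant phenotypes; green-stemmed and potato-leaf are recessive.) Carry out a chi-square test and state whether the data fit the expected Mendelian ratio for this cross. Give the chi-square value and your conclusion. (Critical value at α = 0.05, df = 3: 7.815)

A dihybrid testcross with independent assortment gives a 1:1:1:1 ratio.
Total ratio parts = 4. Expected numbers out of 483:
  purple-stemmed cut-leaf: 483 × 1/4 = 120.75
  purple-stemmed potato-leaf: 483 × 1/4 = 120.75
  green-stemmed cut-leaf: 483 × 1/4 = 120.75
  green-stemmed potato-leaf: 483 × 1/4 = 120.75
χ² = Σ (O − E)² / E
  purple-stemmed cut-leaf: (116 − 120.75)² / 120.75 = 0.1869
  purple-stemmed potato-leaf: (121 − 120.75)² / 120.75 = 0.0005
  green-stemmed cut-leaf: (120 − 120.75)² / 120.75 = 0.0047
  green-stemmed potato-leaf: (126 − 120.75)² / 120.75 = 0.2283
χ² = 0.1869 + 0.0005 + 0.0047 + 0.2283 = 0.4204 ≈ 0.420
Degrees of freedom = 4 − 1 = 3; critical value at α = 0.05 is 7.815.
Since 0.420 < 7.815, we fail to reject the null hypothesis — the data are consistent with the 1:1:1:1 ratio.

0.420; consistent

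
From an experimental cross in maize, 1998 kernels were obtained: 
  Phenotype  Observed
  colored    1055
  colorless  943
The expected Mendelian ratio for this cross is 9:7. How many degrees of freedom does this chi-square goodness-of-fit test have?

1

A goodness-of-fit test with 2 phenotype classes has df = 2 − 1 = 1.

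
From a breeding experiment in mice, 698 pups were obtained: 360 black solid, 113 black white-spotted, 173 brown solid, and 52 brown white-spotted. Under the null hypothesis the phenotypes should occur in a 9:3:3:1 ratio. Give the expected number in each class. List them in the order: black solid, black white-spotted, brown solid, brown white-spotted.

The 9:3:3:1 ratio has 16 parts, so with N = 698 the expected counts are:
  black solid: 698 × 9/16 = 392.625
  black white-spotted: 698 × 3/16 = 130.875
  brown solid: 698 × 3/16 = 130.875
  brown white-spotted: 698 × 1/16 = 43.625

392.625, 130.875, 130.875, 43.625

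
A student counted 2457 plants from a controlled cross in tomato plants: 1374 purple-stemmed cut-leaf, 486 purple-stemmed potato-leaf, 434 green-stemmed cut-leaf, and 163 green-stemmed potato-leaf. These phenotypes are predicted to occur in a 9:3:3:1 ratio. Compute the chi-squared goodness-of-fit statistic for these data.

Under the 9:3:3:1 hypothesis (Σ ratio = 16, N = 2457):
  purple-stemmed cut-leaf: 2457 × 9/16 = 1382.0625
  purple-stemmed potato-leaf: 2457 × 3/16 = 460.6875
  green-stemmed cut-leaf: 2457 × 3/16 = 460.6875
  green-stemmed potato-leaf: 2457 × 1/16 = 153.5625
χ² = Σ (O − E)² / E
  purple-stemmed cut-leaf: (1374 − 1382.0625)² / 1382.0625 = 0.0470
  purple-stemmed potato-leaf: (486 − 460.6875)² / 460.6875 = 1.3908
  green-stemmed cut-leaf: (434 − 460.6875)² / 460.6875 = 1.5460
  green-stemmed potato-leaf: (163 − 153.5625)² / 153.5625 = 0.5800
χ² = 0.0470 + 1.3908 + 1.5460 + 0.5800 = 3.5638 ≈ 3.564

3.564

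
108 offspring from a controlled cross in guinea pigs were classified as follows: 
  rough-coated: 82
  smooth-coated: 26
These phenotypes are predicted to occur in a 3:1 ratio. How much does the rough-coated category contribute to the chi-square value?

0.012

Total ratio parts = 4. Expected numbers out of 108:
  rough-coated: 108 × 3/4 = 81
  smooth-coated: 108 × 1/4 = 27
Contribution of rough-coated: (82 − 81)² / 81 = 0.0123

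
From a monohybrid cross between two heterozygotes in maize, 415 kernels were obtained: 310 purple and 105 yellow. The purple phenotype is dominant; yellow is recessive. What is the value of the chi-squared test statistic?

For a monohybrid cross between heterozygotes with complete dominance, the expected phenotypic ratio is 3:1.
Total ratio parts = 4. Expected numbers out of 415:
  purple: 415 × 3/4 = 311.25
  yellow: 415 × 1/4 = 103.75
χ² = Σ (O − E)² / E
  purple: (310 − 311.25)² / 311.25 = 0.0050
  yellow: (105 − 103.75)² / 103.75 = 0.0151
χ² = 0.0050 + 0.0151 = 0.0201 ≈ 0.020

0.020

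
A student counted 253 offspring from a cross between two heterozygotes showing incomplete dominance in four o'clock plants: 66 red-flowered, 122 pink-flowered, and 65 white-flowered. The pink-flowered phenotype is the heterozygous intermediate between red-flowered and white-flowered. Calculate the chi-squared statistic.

With incomplete dominance, a heterozygote × heterozygote cross gives a 1:2:1 phenotypic ratio.
Expected counts for N = 253 under a 1:2:1 ratio (total parts = 4):
  red-flowered: 253 × 1/4 = 63.25
  pink-flowered: 253 × 2/4 = 126.5
  white-flowered: 253 × 1/4 = 63.25
χ² = Σ (O − E)² / E
  red-flowered: (66 − 63.25)² / 63.25 = 0.1196
  pink-flowered: (122 − 126.5)² / 126.5 = 0.1601
  white-flowered: (65 − 63.25)² / 63.25 = 0.0484
χ² = 0.1196 + 0.1601 + 0.0484 = 0.3281 ≈ 0.328

0.328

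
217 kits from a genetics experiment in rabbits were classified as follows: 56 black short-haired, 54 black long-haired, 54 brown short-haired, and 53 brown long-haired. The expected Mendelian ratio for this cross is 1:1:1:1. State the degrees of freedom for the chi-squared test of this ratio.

A goodness-of-fit test with 4 phenotype classes has df = 4 − 1 = 3.

3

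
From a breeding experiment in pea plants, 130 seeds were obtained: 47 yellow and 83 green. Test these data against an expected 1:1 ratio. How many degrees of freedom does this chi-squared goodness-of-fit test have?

A goodness-of-fit test with 2 phenotype classes has df = 2 − 1 = 1.

1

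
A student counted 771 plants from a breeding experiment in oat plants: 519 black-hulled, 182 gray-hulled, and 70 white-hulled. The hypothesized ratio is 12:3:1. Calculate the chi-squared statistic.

25.640

The 12:3:1 ratio has 16 parts, so with N = 771 the expected counts are:
  black-hulled: 771 × 12/16 = 578.25
  gray-hulled: 771 × 3/16 = 144.5625
  white-hulled: 771 × 1/16 = 48.1875
χ² = Σ (O − E)² / E
  black-hulled: (519 − 578.25)² / 578.25 = 6.0710
  gray-hulled: (182 − 144.5625)² / 144.5625 = 9.6952
  white-hulled: (70 − 48.1875)² / 48.1875 = 9.8736
χ² = 6.0710 + 9.6952 + 9.8736 = 25.6398 ≈ 25.640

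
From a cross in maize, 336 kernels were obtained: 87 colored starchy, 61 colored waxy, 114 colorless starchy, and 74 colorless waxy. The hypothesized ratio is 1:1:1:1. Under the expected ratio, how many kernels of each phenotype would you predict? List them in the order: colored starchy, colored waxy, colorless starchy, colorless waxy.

The 1:1:1:1 ratio has 4 parts, so with N = 336 the expected counts are:
  colored starchy: 336 × 1/4 = 84
  colored waxy: 336 × 1/4 = 84
  colorless starchy: 336 × 1/4 = 84
  colorless waxy: 336 × 1/4 = 84

84, 84, 84, 84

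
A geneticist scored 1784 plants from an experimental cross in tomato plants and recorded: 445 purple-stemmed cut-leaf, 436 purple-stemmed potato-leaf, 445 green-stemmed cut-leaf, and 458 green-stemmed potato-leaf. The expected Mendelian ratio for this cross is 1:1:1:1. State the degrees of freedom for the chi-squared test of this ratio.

A goodness-of-fit test with 4 phenotype classes has df = 4 − 1 = 3.

3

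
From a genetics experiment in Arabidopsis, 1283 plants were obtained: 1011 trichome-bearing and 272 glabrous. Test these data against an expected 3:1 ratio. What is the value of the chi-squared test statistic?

9.879

Under the 3:1 hypothesis (Σ ratio = 4, N = 1283):
  trichome-bearing: 1283 × 3/4 = 962.25
  glabrous: 1283 × 1/4 = 320.75
χ² = Σ (O − E)² / E
  trichome-bearing: (1011 − 962.25)² / 962.25 = 2.4698
  glabrous: (272 − 320.75)² / 320.75 = 7.4094
χ² = 2.4698 + 7.4094 = 9.8792 ≈ 9.879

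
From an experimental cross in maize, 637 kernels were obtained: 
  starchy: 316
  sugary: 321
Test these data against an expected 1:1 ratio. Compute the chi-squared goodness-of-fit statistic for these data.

Total ratio parts = 2. Expected numbers out of 637:
  starchy: 637 × 1/2 = 318.5
  sugary: 637 × 1/2 = 318.5
χ² = Σ (O − E)² / E
  starchy: (316 − 318.5)² / 318.5 = 0.0196
  sugary: (321 − 318.5)² / 318.5 = 0.0196
χ² = 0.0196 + 0.0196 = 0.0392 ≈ 0.039

0.039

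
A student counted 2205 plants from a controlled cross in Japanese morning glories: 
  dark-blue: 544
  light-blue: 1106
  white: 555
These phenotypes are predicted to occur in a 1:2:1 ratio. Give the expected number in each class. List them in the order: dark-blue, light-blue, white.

Total ratio parts = 4. Expected numbers out of 2205:
  dark-blue: 2205 × 1/4 = 551.25
  light-blue: 2205 × 2/4 = 1102.5
  white: 2205 × 1/4 = 551.25

551.25, 1102.5, 551.25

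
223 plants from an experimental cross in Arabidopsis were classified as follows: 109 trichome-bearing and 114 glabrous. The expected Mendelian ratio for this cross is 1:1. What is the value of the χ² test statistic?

Expected counts for N = 223 under a 1:1 ratio (total parts = 2):
  trichome-bearing: 223 × 1/2 = 111.5
  glabrous: 223 × 1/2 = 111.5
χ² = Σ (O − E)² / E
  trichome-bearing: (109 − 111.5)² / 111.5 = 0.0561
  glabrous: (114 − 111.5)² / 111.5 = 0.0561
χ² = 0.0561 + 0.0561 = 0.1122 ≈ 0.112

0.112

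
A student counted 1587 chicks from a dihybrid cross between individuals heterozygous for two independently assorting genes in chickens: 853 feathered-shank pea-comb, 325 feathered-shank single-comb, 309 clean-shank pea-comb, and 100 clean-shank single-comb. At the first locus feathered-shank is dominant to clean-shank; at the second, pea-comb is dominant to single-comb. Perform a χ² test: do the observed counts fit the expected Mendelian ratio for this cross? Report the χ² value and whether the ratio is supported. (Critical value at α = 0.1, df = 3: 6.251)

A dihybrid F₂ with independent assortment and complete dominance at both loci gives a 9:3:3:1 phenotypic ratio.
The 9:3:3:1 ratio has 16 parts, so with N = 1587 the expected counts are:
  feathered-shank pea-comb: 1587 × 9/16 = 892.6875
  feathered-shank single-comb: 1587 × 3/16 = 297.5625
  clean-shank pea-comb: 1587 × 3/16 = 297.5625
  clean-shank single-comb: 1587 × 1/16 = 99.1875
χ² = Σ (O − E)² / E
  feathered-shank pea-comb: (853 − 892.6875)² / 892.6875 = 1.7644
  feathered-shank single-comb: (325 − 297.5625)² / 297.5625 = 2.5299
  clean-shank pea-comb: (309 − 297.5625)² / 297.5625 = 0.4396
  clean-shank single-comb: (100 − 99.1875)² / 99.1875 = 0.0067
χ² = 1.7644 + 2.5299 + 0.4396 + 0.0067 = 4.7406 ≈ 4.741
Degrees of freedom = 4 − 1 = 3; critical value at α = 0.1 is 6.251.
Since 4.741 < 6.251, we fail to reject the null hypothesis — the data are consistent with the 9:3:3:1 ratio.

4.741; consistent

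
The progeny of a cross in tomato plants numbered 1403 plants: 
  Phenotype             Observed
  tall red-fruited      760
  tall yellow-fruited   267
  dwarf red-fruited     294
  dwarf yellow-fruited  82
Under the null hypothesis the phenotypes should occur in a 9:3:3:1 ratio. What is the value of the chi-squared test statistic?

The 9:3:3:1 ratio has 16 parts, so with N = 1403 the expected counts are:
  tall red-fruited: 1403 × 9/16 = 789.1875
  tall yellow-fruited: 1403 × 3/16 = 263.0625
  dwarf red-fruited: 1403 × 3/16 = 263.0625
  dwarf yellow-fruited: 1403 × 1/16 = 87.6875
χ² = Σ (O − E)² / E
  tall red-fruited: (760 − 789.1875)² / 789.1875 = 1.0795
  tall yellow-fruited: (267 − 263.0625)² / 263.0625 = 0.0589
  dwarf red-fruited: (294 − 263.0625)² / 263.0625 = 3.6384
  dwarf yellow-fruited: (82 − 87.6875)² / 87.6875 = 0.3689
χ² = 1.0795 + 0.0589 + 3.6384 + 0.3689 = 5.1457 ≈ 5.146

5.146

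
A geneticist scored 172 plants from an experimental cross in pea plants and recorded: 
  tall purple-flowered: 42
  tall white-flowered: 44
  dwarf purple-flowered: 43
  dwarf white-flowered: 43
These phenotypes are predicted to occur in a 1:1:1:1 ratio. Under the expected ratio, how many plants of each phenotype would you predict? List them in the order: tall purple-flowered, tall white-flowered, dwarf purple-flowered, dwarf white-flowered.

43, 43, 43, 43

The 1:1:1:1 ratio has 4 parts, so with N = 172 the expected counts are:
  tall purple-flowered: 172 × 1/4 = 43
  tall white-flowered: 172 × 1/4 = 43
  dwarf purple-flowered: 172 × 1/4 = 43
  dwarf white-flowered: 172 × 1/4 = 43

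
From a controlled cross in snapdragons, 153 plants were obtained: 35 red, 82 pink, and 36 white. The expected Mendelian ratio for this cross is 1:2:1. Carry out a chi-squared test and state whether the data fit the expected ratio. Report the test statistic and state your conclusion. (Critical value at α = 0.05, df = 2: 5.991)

Under the 1:2:1 hypothesis (Σ ratio = 4, N = 153):
  red: 153 × 1/4 = 38.25
  pink: 153 × 2/4 = 76.5
  white: 153 × 1/4 = 38.25
χ² = Σ (O − E)² / E
  red: (35 − 38.25)² / 38.25 = 0.2761
  pink: (82 − 76.5)² / 76.5 = 0.3954
  white: (36 − 38.25)² / 38.25 = 0.1324
χ² = 0.2761 + 0.3954 + 0.1324 = 0.8039 ≈ 0.804
Degrees of freedom = 3 − 1 = 2; critical value at α = 0.05 is 5.991.
Since 0.804 < 5.991, we fail to reject the null hypothesis — the data are consistent with the 1:2:1 ratio.

0.804; consistent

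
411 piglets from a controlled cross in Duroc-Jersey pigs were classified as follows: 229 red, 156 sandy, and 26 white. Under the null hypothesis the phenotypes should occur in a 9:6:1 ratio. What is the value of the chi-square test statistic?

Under the 9:6:1 hypothesis (Σ ratio = 16, N = 411):
  red: 411 × 9/16 = 231.1875
  sandy: 411 × 6/16 = 154.125
  white: 411 × 1/16 = 25.6875
χ² = Σ (O − E)² / E
  red: (229 − 231.1875)² / 231.1875 = 0.0207
  sandy: (156 − 154.125)² / 154.125 = 0.0228
  white: (26 − 25.6875)² / 25.6875 = 0.0038
χ² = 0.0207 + 0.0228 + 0.0038 = 0.0473 ≈ 0.047

0.047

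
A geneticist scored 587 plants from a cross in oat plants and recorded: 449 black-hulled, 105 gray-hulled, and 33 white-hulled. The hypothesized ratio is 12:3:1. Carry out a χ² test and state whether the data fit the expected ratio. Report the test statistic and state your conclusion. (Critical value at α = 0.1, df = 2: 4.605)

0.777; consistent

Total ratio parts = 16. Expected numbers out of 587:
  black-hulled: 587 × 12/16 = 440.25
  gray-hulled: 587 × 3/16 = 110.0625
  white-hulled: 587 × 1/16 = 36.6875
χ² = Σ (O − E)² / E
  black-hulled: (449 − 440.25)² / 440.25 = 0.1739
  gray-hulled: (105 − 110.0625)² / 110.0625 = 0.2329
  white-hulled: (33 − 36.6875)² / 36.6875 = 0.3706
χ² = 0.1739 + 0.2329 + 0.3706 = 0.7774 ≈ 0.777
Degrees of freedom = 3 − 1 = 2; critical value at α = 0.1 is 4.605.
Since 0.777 < 4.605, we fail to reject the null hypothesis — the data are consistent with the 12:3:1 ratio.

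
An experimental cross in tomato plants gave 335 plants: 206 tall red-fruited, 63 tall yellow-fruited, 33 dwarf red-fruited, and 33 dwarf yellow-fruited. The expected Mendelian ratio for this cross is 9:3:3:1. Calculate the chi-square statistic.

Total ratio parts = 16. Expected numbers out of 335:
  tall red-fruited: 335 × 9/16 = 188.4375
  tall yellow-fruited: 335 × 3/16 = 62.8125
  dwarf red-fruited: 335 × 3/16 = 62.8125
  dwarf yellow-fruited: 335 × 1/16 = 20.9375
χ² = Σ (O − E)² / E
  tall red-fruited: (206 − 188.4375)² / 188.4375 = 1.6368
  tall yellow-fruited: (63 − 62.8125)² / 62.8125 = 0.0006
  dwarf red-fruited: (33 − 62.8125)² / 62.8125 = 14.1498
  dwarf yellow-fruited: (33 − 20.9375)² / 20.9375 = 6.9494
χ² = 1.6368 + 0.0006 + 14.1498 + 6.9494 = 22.7366 ≈ 22.737

22.737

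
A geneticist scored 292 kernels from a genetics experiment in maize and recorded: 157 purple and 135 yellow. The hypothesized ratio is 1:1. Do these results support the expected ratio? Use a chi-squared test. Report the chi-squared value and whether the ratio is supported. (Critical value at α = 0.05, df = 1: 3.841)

Under the 1:1 hypothesis (Σ ratio = 2, N = 292):
  purple: 292 × 1/2 = 146
  yellow: 292 × 1/2 = 146
χ² = Σ (O − E)² / E
  purple: (157 − 146)² / 146 = 0.8288
  yellow: (135 − 146)² / 146 = 0.8288
χ² = 0.8288 + 0.8288 = 1.6576 ≈ 1.658
Degrees of freedom = 2 − 1 = 1; critical value at α = 0.05 is 3.841.
Since 1.658 < 3.841, we fail to reject the null hypothesis — the data are consistent with the 1:1 ratio.

1.658; consistent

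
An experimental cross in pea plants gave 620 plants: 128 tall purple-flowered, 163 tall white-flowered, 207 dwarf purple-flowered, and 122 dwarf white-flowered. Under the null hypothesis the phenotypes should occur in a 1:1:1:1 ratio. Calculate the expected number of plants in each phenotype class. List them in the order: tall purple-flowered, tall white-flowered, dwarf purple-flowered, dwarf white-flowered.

155, 155, 155, 155

The 1:1:1:1 ratio has 4 parts, so with N = 620 the expected counts are:
  tall purple-flowered: 620 × 1/4 = 155
  tall white-flowered: 620 × 1/4 = 155
  dwarf purple-flowered: 620 × 1/4 = 155
  dwarf white-flowered: 620 × 1/4 = 155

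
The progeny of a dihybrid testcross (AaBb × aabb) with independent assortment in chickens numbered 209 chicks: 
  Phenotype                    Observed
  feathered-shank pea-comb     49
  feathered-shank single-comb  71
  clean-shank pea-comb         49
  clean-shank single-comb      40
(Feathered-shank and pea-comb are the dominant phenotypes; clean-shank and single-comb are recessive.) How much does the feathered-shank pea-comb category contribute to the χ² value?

0.202

A dihybrid testcross with independent assortment gives a 1:1:1:1 ratio.
Expected counts for N = 209 under a 1:1:1:1 ratio (total parts = 4):
  feathered-shank pea-comb: 209 × 1/4 = 52.25
  feathered-shank single-comb: 209 × 1/4 = 52.25
  clean-shank pea-comb: 209 × 1/4 = 52.25
  clean-shank single-comb: 209 × 1/4 = 52.25
Contribution of feathered-shank pea-comb: (49 − 52.25)² / 52.25 = 0.2022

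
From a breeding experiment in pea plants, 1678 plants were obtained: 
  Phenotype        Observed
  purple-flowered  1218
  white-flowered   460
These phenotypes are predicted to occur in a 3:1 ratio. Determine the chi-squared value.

Under the 3:1 hypothesis (Σ ratio = 4, N = 1678):
  purple-flowered: 1678 × 3/4 = 1258.5
  white-flowered: 1678 × 1/4 = 419.5
χ² = Σ (O − E)² / E
  purple-flowered: (1218 − 1258.5)² / 1258.5 = 1.3033
  white-flowered: (460 − 419.5)² / 419.5 = 3.9100
χ² = 1.3033 + 3.9100 = 5.2133 ≈ 5.213

5.213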